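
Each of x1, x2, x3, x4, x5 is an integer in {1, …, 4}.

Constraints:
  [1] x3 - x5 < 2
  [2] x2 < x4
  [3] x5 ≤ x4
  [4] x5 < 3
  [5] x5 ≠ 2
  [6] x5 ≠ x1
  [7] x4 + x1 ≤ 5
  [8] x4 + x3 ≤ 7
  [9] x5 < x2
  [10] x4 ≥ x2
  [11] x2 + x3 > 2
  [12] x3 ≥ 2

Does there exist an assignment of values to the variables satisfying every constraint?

Satisfiable

One satisfying assignment is x1 = 2, x2 = 2, x3 = 2, x4 = 3, x5 = 1.
For the less obvious constraints — constraint 1: x3 - x5 = 1; constraint 7: x4 + x1 = 5 — and the others hold by inspection.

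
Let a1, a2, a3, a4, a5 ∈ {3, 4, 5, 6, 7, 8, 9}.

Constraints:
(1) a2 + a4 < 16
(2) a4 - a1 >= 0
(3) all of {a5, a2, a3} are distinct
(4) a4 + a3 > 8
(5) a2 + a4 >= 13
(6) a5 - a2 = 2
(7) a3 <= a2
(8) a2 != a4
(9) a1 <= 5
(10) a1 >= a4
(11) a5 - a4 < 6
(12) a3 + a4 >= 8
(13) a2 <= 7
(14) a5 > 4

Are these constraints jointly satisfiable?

Unsatisfiable

From constraint 13: a2 ≤ 7. From constraints 9 and 10: a4 ≤ a1 ≤ 5. Hence a2 + a4 ≤ 12. But constraint 5 requires a2 + a4 ≥ 13, and 13 > 12. Contradiction.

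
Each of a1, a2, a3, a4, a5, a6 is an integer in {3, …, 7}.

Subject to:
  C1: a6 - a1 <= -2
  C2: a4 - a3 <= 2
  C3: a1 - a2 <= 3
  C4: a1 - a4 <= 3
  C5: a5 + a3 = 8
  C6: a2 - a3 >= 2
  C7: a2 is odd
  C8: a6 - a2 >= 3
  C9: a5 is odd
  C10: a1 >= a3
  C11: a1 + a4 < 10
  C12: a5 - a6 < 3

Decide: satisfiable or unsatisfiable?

Constraints 1, 2, 4, 6, and 8 give a4 − a1 ≥ -3, a1 − a6 ≥ 2, a6 − a2 ≥ 3, a2 − a3 ≥ 2, a3 − a4 ≥ -2.
Adding all 5 inequalities: the left sides telescope to 0, and the right sides sum to (-3) + 2 + 3 + 2 + (-2) = 2. So 0 ≥ 2, which is false.

Unsatisfiable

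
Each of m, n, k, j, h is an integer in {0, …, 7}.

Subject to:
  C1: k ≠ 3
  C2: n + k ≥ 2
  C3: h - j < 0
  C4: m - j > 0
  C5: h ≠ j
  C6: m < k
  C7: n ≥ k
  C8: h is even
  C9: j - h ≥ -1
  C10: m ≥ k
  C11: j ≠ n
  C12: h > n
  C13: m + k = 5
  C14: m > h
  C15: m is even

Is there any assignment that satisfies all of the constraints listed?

Constraints 3, 4, 6, 7, and 12 give j < m, m < k, k ≤ n, n < h, h < j. Chaining: j < m < k ≤ n < h < j, which forces j < j — impossible.

Unsatisfiable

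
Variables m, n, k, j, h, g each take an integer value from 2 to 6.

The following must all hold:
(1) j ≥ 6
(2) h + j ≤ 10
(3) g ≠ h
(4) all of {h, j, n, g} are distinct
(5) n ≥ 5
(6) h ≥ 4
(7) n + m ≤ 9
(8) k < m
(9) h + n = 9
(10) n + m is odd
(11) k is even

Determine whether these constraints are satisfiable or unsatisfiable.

Try m = 4, n = 5, k = 2, j = 6, h = 4, g = 2.
Check constraint 2: h + j = 10; constraint 7: n + m = 9. The remaining constraints are straightforward to verify.

Satisfiable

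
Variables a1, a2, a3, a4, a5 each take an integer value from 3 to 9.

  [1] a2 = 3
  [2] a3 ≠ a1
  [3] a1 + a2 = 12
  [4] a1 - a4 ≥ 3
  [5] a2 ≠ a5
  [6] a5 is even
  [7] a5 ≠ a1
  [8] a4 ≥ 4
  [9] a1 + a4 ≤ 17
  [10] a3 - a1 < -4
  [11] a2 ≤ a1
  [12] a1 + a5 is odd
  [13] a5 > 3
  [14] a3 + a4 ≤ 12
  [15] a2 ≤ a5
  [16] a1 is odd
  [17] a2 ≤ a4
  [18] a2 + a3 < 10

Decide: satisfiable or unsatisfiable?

Setting (a1, a2, a3, a4, a5) = (9, 3, 4, 5, 6) satisfies everything: constraint 3: a1 + a2 = 12; constraint 4: a1 - a4 = 4; constraint 9: a1 + a4 = 14, and the others follow.

Satisfiable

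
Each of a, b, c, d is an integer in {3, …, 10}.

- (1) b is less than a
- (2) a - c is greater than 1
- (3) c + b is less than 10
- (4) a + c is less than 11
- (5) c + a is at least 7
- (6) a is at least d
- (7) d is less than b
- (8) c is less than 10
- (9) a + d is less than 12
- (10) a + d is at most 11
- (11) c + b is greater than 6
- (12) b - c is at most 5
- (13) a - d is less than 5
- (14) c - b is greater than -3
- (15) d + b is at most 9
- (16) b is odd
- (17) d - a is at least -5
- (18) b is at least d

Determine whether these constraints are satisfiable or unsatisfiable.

Satisfiable

The assignment a = 7, b = 5, c = 3, d = 3 works:
  constraint 2 holds since a - c = 4.
  constraint 3 holds since c + b = 8.
The rest check out directly.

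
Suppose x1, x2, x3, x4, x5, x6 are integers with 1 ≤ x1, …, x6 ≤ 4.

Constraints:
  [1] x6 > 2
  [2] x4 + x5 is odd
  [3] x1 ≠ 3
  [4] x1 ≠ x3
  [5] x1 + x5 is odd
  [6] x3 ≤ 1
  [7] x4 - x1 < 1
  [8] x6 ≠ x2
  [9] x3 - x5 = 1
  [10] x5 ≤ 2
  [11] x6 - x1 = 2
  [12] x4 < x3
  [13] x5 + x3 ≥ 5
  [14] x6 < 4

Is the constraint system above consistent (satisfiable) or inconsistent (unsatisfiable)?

Unsatisfiable

From constraint 10: x5 ≤ 2. From constraint 6: x3 ≤ 1. Hence x5 + x3 ≤ 3. But constraint 13 requires x5 + x3 ≥ 5, and 5 > 3. Contradiction.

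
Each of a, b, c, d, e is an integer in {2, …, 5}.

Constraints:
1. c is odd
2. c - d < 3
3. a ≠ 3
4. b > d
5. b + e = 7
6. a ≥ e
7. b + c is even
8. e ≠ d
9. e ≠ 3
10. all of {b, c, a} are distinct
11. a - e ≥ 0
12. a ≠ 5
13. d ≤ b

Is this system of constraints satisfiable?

Try a = 2, b = 5, c = 3, d = 3, e = 2.
Check constraint 2: c - d = 0; constraint 5: b + e = 7. The remaining constraints are straightforward to verify.

Satisfiable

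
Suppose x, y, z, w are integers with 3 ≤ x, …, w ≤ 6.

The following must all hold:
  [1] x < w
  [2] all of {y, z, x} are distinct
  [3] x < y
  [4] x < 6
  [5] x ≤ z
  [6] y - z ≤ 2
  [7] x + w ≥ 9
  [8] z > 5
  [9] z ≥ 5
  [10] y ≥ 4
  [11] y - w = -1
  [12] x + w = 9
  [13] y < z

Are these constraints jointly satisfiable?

Satisfiable

One satisfying assignment is x = 3, y = 5, z = 6, w = 6.
For the less obvious constraints — constraint 6: y - z = -1; constraint 7: x + w = 9 — and the others hold by inspection.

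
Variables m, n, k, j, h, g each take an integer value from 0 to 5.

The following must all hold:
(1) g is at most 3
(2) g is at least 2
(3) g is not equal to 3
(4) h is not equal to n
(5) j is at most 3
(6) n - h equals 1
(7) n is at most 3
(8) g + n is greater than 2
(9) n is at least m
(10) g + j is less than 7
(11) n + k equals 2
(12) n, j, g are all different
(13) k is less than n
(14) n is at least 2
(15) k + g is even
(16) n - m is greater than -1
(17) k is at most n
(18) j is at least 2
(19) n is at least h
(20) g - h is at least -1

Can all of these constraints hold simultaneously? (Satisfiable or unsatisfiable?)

Constraints 1, 2, 5, 7, 14, and 18 confine each of n, j, g to the 2 values {2, 3}.
Constraint 12 requires all 3 of them to be distinct, but only 2 values are available — impossible by the pigeonhole principle.

Unsatisfiable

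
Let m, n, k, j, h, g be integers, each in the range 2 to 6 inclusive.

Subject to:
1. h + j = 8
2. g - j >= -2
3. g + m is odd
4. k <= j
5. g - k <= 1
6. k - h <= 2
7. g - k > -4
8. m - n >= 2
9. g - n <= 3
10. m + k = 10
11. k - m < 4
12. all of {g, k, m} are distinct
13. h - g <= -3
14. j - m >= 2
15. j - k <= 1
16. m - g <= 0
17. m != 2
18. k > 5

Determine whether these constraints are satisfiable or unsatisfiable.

Unsatisfiable

Constraints 6, 8, 9, 13, 14, and 15 give n − g ≥ -3, g − h ≥ 3, h − k ≥ -2, k − j ≥ -1, j − m ≥ 2, m − n ≥ 2.
Adding all 6 inequalities: the left sides telescope to 0, and the right sides sum to (-3) + 3 + (-2) + (-1) + 2 + 2 = 1. So 0 ≥ 1, which is false.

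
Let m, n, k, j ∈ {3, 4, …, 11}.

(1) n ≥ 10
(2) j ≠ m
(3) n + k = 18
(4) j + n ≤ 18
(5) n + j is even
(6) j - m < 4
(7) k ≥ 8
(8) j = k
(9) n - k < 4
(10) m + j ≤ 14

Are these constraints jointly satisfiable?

The assignment m = 6, n = 10, k = 8, j = 8 works:
  constraint 3 holds since n + k = 18.
  constraint 4 holds since j + n = 18.
  constraint 6 holds since j - m = 2.
The rest check out directly.

Satisfiable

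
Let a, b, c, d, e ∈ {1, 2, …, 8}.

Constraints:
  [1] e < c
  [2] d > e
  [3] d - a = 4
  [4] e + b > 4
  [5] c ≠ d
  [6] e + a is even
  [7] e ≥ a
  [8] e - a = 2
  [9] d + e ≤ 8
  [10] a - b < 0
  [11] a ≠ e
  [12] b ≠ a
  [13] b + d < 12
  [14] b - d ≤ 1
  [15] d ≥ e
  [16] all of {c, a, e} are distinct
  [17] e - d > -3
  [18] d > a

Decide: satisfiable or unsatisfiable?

Satisfiable

One satisfying assignment is a = 1, b = 4, c = 7, d = 5, e = 3.
For the less obvious constraints — constraint 3: d - a = 4; constraint 4: e + b = 7; constraint 8: e - a = 2 — and the others hold by inspection.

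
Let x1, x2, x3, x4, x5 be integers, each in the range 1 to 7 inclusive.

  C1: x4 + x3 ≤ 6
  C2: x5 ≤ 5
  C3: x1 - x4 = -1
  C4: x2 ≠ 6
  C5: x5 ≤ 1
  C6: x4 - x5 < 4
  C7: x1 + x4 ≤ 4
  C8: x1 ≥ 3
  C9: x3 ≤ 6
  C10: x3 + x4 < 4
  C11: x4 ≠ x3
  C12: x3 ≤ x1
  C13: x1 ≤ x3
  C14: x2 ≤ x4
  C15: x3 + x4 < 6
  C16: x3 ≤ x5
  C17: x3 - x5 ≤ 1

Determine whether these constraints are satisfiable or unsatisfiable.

Unsatisfiable

From constraints 8 and 13: x3 ≥ x1 and x1 ≥ 3, so x3 ≥ 3. From constraints 5 and 16: x3 ≤ x5 and x5 ≤ 1, so x3 ≤ 1. But 1 < 3, so no value of x3 works.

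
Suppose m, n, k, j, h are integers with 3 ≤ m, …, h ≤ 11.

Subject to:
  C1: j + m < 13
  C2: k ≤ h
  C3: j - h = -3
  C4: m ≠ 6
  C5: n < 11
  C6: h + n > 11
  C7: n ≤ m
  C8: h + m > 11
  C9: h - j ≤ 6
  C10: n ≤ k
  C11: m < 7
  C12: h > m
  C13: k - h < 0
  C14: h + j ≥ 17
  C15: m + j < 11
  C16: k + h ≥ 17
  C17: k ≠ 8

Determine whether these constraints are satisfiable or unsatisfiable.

Take m = 3, n = 3, k = 7, j = 7, h = 10. Then constraint 1: j + m = 10; constraint 3: j - h = -3, and every other listed constraint is also met.

Satisfiable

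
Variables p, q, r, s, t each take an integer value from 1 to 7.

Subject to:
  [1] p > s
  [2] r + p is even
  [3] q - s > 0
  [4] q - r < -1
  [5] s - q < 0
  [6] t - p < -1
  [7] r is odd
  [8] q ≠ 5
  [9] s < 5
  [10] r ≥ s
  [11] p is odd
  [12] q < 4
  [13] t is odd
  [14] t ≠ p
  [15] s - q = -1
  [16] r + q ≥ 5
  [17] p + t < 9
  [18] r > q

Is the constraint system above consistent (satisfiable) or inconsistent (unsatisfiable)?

Satisfiable

Setting (p, q, r, s, t) = (5, 2, 5, 1, 3) satisfies everything: constraint 3: q - s = 1; constraint 4: q - r = -3, and the others follow.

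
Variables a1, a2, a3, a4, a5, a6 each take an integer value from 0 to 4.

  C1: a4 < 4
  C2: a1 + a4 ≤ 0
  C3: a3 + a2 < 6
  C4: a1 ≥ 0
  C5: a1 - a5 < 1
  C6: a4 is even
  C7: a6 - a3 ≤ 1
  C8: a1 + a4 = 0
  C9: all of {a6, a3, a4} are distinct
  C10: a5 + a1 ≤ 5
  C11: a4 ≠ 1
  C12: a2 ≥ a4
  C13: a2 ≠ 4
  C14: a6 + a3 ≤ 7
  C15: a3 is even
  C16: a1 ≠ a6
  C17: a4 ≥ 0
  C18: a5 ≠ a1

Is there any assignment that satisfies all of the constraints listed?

Try a1 = 0, a2 = 1, a3 = 4, a4 = 0, a5 = 2, a6 = 3.
Check constraint 2: a1 + a4 = 0; constraint 3: a3 + a2 = 5. The remaining constraints are straightforward to verify.

Satisfiable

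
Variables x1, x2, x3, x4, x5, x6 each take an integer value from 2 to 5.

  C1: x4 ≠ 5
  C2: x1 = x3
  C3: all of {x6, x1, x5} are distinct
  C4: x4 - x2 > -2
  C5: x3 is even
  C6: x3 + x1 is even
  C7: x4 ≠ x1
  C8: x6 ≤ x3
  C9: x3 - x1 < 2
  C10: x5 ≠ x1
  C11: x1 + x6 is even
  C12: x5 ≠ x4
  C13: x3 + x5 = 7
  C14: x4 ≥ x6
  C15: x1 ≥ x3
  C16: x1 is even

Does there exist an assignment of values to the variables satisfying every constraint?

Satisfiable

One satisfying assignment is x1 = 4, x2 = 3, x3 = 4, x4 = 2, x5 = 3, x6 = 2.
For the less obvious constraints — constraint 4: x4 - x2 = -1; constraint 9: x3 - x1 = 0; constraint 13: x3 + x5 = 7 — and the others hold by inspection.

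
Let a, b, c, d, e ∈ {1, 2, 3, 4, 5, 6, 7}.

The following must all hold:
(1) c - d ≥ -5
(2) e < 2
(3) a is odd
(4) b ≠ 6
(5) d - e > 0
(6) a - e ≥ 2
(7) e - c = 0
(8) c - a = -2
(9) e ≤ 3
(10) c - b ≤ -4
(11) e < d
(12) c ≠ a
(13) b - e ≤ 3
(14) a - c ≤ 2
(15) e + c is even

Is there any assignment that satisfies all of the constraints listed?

Constraints 6, 10, 13, and 14 give e − b ≥ -3, b − c ≥ 4, c − a ≥ -2, a − e ≥ 2.
Adding all 4 inequalities: the left sides telescope to 0, and the right sides sum to (-3) + 4 + (-2) + 2 = 1. So 0 ≥ 1, which is false.

Unsatisfiable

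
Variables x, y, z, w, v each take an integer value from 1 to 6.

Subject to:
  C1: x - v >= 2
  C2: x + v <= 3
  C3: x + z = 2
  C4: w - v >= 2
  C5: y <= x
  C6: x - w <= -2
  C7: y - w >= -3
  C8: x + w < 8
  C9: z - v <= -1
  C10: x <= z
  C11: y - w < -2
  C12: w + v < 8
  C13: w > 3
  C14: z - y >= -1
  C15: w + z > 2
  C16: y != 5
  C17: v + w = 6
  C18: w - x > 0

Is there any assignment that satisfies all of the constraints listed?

Unsatisfiable

Constraints 1, 6, 7, 9, and 14 give y − w ≥ -3, w − x ≥ 2, x − v ≥ 2, v − z ≥ 1, z − y ≥ -1.
Adding all 5 inequalities: the left sides telescope to 0, and the right sides sum to (-3) + 2 + 2 + 1 + (-1) = 1. So 0 ≥ 1, which is false.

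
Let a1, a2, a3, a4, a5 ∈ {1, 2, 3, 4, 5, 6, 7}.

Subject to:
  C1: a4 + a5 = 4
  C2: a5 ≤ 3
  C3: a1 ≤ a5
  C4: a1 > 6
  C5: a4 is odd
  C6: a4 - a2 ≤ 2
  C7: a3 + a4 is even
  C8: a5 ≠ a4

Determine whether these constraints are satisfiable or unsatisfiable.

From constraint 4: a1 ≥ 7. From constraints 2 and 3: a1 ≤ a5 and a5 ≤ 3, so a1 ≤ 3. But 3 < 7, so no value of a1 works.

Unsatisfiable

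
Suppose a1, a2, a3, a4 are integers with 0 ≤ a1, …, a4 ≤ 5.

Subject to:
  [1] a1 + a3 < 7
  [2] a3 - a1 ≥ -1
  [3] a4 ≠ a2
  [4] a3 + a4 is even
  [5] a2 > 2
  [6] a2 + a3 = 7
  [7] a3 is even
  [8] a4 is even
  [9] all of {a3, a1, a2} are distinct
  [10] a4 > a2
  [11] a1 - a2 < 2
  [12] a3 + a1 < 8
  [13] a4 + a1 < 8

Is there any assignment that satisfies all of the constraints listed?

Satisfiable

Setting (a1, a2, a3, a4) = (2, 3, 4, 4) satisfies everything: constraint 1: a1 + a3 = 6; constraint 2: a3 - a1 = 2; constraint 6: a2 + a3 = 7, and the others follow.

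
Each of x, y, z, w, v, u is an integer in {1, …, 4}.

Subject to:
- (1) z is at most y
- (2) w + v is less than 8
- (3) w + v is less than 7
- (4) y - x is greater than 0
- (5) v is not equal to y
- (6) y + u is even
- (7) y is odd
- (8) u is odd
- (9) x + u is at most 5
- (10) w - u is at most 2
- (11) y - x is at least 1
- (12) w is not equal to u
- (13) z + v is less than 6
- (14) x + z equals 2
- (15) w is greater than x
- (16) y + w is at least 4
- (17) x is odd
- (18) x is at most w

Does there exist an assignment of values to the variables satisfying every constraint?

Satisfiable

Setting (x, y, z, w, v, u) = (1, 3, 1, 2, 4, 1) satisfies everything: constraint 2: w + v = 6; constraint 3: w + v = 6, and the others follow.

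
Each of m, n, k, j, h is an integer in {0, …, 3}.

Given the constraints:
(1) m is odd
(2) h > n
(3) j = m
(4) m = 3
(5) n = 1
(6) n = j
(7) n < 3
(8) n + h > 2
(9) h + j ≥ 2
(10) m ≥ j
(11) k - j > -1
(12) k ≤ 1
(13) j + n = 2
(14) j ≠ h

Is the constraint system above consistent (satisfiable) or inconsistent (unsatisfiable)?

Constraint 5 fixes n = 1 and constraint 4 fixes m = 3. Constraints 3 and 6 give n = j = m, so n = m. But 1 ≠ 3 — contradiction.

Unsatisfiable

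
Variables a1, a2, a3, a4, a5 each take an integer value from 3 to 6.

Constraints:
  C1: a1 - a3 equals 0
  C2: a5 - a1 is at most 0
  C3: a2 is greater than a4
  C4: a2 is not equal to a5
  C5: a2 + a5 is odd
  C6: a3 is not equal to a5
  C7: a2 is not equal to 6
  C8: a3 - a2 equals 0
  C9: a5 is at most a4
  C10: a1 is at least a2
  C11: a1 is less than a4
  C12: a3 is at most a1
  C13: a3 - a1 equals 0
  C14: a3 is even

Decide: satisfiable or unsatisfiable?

Unsatisfiable

Constraints 3, 10, and 11 give a2 ≤ a1, a1 < a4, a4 < a2. Chaining: a2 ≤ a1 < a4 < a2, which forces a2 < a2 — impossible.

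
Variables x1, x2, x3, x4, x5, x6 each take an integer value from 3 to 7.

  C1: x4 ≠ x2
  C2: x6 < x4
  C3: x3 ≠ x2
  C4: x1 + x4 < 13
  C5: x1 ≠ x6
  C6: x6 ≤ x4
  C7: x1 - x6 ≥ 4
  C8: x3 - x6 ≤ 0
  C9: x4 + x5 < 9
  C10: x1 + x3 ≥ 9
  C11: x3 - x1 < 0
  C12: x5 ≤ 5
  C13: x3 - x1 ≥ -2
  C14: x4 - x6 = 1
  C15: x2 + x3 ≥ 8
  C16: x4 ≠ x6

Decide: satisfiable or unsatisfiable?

Unsatisfiable

Constraints 7, 8, and 13 give x6 − x3 ≥ 0, x3 − x1 ≥ -2, x1 − x6 ≥ 4.
Adding all 3 inequalities: the left sides telescope to 0, and the right sides sum to 0 + (-2) + 4 = 2. So 0 ≥ 2, which is false.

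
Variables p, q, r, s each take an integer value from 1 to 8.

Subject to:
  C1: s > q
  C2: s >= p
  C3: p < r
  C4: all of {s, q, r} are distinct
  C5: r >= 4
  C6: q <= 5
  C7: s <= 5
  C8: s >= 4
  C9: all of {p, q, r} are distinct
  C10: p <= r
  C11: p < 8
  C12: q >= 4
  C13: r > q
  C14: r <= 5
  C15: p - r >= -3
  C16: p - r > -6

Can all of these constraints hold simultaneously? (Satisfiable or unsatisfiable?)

Constraints 5, 6, 7, 8, 12, and 14 confine each of s, q, r to the 2 values {4, 5}.
Constraint 4 requires all 3 of them to be distinct, but only 2 values are available — impossible by the pigeonhole principle.

Unsatisfiable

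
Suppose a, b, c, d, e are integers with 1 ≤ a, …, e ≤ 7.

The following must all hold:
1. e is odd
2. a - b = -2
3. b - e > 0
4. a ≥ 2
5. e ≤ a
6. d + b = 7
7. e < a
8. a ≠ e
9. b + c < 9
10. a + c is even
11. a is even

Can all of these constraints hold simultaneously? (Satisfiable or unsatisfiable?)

The assignment a = 4, b = 6, c = 2, d = 1, e = 3 works:
  constraint 2 holds since a - b = -2.
  constraint 3 holds since b - e = 3.
  constraint 6 holds since d + b = 7.
The rest check out directly.

Satisfiable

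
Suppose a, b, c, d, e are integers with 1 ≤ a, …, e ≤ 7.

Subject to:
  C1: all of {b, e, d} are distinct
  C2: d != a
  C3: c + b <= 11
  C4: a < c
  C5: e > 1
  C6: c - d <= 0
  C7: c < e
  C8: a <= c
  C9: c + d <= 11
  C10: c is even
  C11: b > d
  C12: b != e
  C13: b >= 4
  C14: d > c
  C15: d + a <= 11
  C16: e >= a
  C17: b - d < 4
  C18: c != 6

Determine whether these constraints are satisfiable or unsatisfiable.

Satisfiable

Try a = 3, b = 7, c = 4, d = 5, e = 6.
Check constraint 3: c + b = 11; constraint 6: c - d = -1; constraint 9: c + d = 9. The remaining constraints are straightforward to verify.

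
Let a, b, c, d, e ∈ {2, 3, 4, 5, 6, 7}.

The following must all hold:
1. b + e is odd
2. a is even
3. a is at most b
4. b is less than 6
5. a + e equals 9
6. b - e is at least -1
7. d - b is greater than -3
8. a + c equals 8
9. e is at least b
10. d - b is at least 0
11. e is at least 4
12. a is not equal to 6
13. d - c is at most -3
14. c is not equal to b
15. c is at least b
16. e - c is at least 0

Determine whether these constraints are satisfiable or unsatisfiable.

Unsatisfiable

Constraints 6, 10, 13, and 16 give d − b ≥ 0, b − e ≥ -1, e − c ≥ 0, c − d ≥ 3.
Adding all 4 inequalities: the left sides telescope to 0, and the right sides sum to 0 + (-1) + 0 + 3 = 2. So 0 ≥ 2, which is false.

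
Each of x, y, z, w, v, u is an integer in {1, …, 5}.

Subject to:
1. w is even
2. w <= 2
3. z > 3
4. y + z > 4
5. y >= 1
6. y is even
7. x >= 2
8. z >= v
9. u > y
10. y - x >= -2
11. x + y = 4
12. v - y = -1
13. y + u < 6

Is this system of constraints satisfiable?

Take x = 2, y = 2, z = 4, w = 2, v = 1, u = 3. Then constraint 4: y + z = 6; constraint 10: y - x = 0; constraint 11: x + y = 4, and every other listed constraint is also met.

Satisfiable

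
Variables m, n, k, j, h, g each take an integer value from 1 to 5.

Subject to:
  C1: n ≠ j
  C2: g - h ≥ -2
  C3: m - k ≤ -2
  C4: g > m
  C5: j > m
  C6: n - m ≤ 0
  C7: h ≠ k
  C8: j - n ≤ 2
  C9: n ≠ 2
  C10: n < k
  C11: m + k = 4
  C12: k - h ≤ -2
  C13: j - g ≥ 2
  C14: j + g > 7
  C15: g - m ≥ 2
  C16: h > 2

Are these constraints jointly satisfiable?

Constraints 2, 3, 6, 8, 12, and 13 give n − j ≥ -2, j − g ≥ 2, g − h ≥ -2, h − k ≥ 2, k − m ≥ 2, m − n ≥ 0.
Adding all 6 inequalities: the left sides telescope to 0, and the right sides sum to (-2) + 2 + (-2) + 2 + 2 + 0 = 2. So 0 ≥ 2, which is false.

Unsatisfiable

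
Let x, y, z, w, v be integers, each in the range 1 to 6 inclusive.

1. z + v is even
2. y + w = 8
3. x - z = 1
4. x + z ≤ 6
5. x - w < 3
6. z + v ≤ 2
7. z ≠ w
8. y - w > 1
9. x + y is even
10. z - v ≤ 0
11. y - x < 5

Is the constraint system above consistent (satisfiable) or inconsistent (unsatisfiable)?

The assignment x = 2, y = 6, z = 1, w = 2, v = 1 works:
  constraint 2 holds since y + w = 8.
  constraint 3 holds since x - z = 1.
The rest check out directly.

Satisfiable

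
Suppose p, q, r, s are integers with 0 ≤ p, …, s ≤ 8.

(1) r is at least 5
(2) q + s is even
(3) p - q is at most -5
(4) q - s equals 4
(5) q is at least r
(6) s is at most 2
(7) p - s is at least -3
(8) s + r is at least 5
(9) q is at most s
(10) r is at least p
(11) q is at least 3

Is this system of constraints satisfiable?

From constraints 1 and 5: q ≥ r and r ≥ 5, so q ≥ 5. From constraints 6 and 9: q ≤ s and s ≤ 2, so q ≤ 2. But 2 < 5, so no value of q works.

Unsatisfiable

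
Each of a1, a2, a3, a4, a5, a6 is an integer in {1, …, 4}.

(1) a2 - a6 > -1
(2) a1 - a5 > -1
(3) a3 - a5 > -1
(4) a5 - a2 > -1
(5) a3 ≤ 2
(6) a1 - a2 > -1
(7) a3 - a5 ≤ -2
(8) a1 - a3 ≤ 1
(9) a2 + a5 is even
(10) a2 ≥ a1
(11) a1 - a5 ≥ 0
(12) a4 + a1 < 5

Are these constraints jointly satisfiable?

Constraints 7, 8, and 11 give a5 − a3 ≥ 2, a3 − a1 ≥ -1, a1 − a5 ≥ 0.
Adding all 3 inequalities: the left sides telescope to 0, and the right sides sum to 2 + (-1) + 0 = 1. So 0 ≥ 1, which is false.

Unsatisfiable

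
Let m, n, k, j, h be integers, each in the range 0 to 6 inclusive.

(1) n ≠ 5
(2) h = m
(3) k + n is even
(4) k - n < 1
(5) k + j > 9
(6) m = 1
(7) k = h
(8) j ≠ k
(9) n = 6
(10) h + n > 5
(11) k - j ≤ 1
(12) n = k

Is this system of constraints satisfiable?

Constraint 9 fixes n = 6 and constraint 6 fixes m = 1. Constraints 2, 7, and 12 give n = k = h = m, so n = m. But 6 ≠ 1 — contradiction.

Unsatisfiable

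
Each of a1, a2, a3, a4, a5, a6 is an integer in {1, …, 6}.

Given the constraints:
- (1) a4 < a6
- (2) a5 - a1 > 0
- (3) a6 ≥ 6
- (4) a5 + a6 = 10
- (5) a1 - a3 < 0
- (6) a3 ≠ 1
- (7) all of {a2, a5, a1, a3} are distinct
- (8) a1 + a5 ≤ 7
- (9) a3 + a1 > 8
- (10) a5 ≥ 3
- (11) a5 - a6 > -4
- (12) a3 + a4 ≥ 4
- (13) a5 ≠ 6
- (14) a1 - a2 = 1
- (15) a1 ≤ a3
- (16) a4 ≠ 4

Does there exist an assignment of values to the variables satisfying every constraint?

Satisfiable

Try a1 = 3, a2 = 2, a3 = 6, a4 = 1, a5 = 4, a6 = 6.
Check constraint 2: a5 - a1 = 1; constraint 4: a5 + a6 = 10. The remaining constraints are straightforward to verify.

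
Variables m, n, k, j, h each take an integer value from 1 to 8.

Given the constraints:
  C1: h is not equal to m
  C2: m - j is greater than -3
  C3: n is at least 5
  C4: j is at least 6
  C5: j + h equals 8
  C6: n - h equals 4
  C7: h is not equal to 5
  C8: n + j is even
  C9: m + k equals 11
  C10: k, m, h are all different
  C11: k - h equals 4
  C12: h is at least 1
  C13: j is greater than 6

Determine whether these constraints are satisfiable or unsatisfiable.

Try m = 6, n = 5, k = 5, j = 7, h = 1.
Check constraint 2: m - j = -1; constraint 5: j + h = 8. The remaining constraints are straightforward to verify.

Satisfiable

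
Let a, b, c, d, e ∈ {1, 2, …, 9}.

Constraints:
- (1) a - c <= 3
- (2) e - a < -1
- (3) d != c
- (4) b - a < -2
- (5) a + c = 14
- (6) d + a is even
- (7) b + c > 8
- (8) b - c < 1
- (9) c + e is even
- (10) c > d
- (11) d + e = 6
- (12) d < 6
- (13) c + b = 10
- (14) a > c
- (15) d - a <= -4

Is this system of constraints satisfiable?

Satisfiable

One satisfying assignment is a = 8, b = 4, c = 6, d = 2, e = 4.
For the less obvious constraints — constraint 1: a - c = 2; constraint 2: e - a = -4 — and the others hold by inspection.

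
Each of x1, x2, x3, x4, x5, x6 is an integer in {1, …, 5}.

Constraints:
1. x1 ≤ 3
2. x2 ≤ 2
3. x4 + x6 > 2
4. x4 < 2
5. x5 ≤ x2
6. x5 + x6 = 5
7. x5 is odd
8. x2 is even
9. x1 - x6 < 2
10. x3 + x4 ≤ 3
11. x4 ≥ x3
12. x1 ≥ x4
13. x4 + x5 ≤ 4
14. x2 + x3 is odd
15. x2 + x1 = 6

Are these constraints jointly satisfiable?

From constraint 2: x2 ≤ 2. From constraint 1: x1 ≤ 3. Hence x2 + x1 ≤ 5. But constraint 15 requires x2 + x1 = 6, and 6 > 5. Contradiction.

Unsatisfiable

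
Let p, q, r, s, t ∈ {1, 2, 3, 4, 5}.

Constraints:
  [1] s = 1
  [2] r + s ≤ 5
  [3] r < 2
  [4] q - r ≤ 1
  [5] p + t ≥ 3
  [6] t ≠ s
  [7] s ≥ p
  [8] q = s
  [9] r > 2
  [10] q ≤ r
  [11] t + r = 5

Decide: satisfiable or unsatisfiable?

Unsatisfiable

From constraint 9: r ≥ 3. From constraint 3: r ≤ 1. But 1 < 3, so no value of r works.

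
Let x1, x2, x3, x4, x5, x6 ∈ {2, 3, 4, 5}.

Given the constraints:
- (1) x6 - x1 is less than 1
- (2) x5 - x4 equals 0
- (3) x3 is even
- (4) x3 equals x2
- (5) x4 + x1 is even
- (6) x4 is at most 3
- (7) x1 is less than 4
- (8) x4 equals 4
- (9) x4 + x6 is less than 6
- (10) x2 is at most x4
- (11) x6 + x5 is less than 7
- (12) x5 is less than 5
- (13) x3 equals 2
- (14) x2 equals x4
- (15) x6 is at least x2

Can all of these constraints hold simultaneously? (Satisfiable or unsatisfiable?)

Constraint 13 fixes x3 = 2 and constraint 8 fixes x4 = 4. Constraints 4 and 14 give x3 = x2 = x4, so x3 = x4. But 2 ≠ 4 — contradiction.

Unsatisfiable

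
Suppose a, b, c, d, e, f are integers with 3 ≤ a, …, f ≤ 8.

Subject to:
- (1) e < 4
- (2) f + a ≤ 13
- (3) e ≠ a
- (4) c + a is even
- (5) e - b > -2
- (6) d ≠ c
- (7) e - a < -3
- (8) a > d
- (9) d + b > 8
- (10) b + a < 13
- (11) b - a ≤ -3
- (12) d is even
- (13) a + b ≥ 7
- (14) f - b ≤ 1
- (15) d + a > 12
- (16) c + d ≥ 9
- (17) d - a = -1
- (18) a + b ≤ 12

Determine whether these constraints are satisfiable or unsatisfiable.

Satisfiable

Try a = 7, b = 3, c = 3, d = 6, e = 3, f = 3.
Check constraint 2: f + a = 10; constraint 5: e - b = 0; constraint 7: e - a = -4. The remaining constraints are straightforward to verify.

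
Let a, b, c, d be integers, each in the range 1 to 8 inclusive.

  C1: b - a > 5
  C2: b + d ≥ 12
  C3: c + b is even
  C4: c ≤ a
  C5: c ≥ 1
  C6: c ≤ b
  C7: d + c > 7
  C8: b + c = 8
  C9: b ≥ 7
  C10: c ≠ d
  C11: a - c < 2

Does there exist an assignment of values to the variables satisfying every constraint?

Satisfiable

One satisfying assignment is a = 1, b = 7, c = 1, d = 8.
For the less obvious constraints — constraint 1: b - a = 6; constraint 2: b + d = 15 — and the others hold by inspection.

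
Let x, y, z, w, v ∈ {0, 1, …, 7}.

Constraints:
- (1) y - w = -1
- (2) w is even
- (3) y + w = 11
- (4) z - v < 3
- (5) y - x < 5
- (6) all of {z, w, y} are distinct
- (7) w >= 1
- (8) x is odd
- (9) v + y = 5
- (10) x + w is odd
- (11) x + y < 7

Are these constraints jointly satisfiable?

Satisfiable

Try x = 1, y = 5, z = 0, w = 6, v = 0.
Check constraint 1: y - w = -1; constraint 3: y + w = 11. The remaining constraints are straightforward to verify.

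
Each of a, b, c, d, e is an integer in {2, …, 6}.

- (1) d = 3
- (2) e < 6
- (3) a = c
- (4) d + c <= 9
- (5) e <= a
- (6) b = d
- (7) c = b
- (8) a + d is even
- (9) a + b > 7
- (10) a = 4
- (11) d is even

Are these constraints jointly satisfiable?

Constraint 10 fixes a = 4 and constraint 1 fixes d = 3. Constraints 3, 6, and 7 give a = c = b = d, so a = d. But 4 ≠ 3 — contradiction.

Unsatisfiable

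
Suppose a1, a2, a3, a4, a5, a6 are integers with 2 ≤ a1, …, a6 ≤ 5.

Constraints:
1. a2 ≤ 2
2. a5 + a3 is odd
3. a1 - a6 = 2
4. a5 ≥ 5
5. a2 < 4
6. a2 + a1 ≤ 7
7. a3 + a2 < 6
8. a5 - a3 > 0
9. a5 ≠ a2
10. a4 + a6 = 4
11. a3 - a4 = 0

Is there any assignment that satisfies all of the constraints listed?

Satisfiable

Take a1 = 4, a2 = 2, a3 = 2, a4 = 2, a5 = 5, a6 = 2. Then constraint 3: a1 - a6 = 2; constraint 6: a2 + a1 = 6; constraint 7: a3 + a2 = 4, and every other listed constraint is also met.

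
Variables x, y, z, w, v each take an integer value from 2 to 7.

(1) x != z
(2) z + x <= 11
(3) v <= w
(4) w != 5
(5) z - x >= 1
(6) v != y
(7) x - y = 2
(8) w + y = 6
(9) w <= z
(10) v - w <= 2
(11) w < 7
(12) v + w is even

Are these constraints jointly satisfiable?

Satisfiable

One satisfying assignment is x = 4, y = 2, z = 6, w = 4, v = 4.
For the less obvious constraints — constraint 2: z + x = 10; constraint 5: z - x = 2; constraint 7: x - y = 2 — and the others hold by inspection.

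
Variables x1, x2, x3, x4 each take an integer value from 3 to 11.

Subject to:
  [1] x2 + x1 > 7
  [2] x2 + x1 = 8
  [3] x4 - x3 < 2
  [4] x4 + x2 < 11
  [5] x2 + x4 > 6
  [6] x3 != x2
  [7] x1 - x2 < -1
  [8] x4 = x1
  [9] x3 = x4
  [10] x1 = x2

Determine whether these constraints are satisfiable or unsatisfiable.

From constraints 8, 9, and 10, x3 = x4 = x1 = x2, so x3 = x2. But constraint 6 says x3 ≠ x2. Contradiction.

Unsatisfiable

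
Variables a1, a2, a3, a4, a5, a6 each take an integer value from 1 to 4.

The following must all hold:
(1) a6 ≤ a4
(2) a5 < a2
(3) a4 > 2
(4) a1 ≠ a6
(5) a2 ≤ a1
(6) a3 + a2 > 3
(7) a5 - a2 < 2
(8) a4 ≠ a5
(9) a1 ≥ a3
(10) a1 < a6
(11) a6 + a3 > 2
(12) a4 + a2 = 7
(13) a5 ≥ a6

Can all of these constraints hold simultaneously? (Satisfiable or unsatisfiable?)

Constraints 2, 5, 10, and 13 give a1 < a6, a6 ≤ a5, a5 < a2, a2 ≤ a1. Chaining: a1 < a6 ≤ a5 < a2 ≤ a1, which forces a1 < a1 — impossible.

Unsatisfiable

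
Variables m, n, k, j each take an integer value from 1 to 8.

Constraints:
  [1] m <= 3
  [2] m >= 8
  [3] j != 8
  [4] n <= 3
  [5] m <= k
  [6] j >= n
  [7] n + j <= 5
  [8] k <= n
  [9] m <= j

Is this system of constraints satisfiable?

Unsatisfiable

From constraints 2 and 5: k ≥ m and m ≥ 8, so k ≥ 8. From constraints 4 and 8: k ≤ n and n ≤ 3, so k ≤ 3. But 3 < 8, so no value of k works.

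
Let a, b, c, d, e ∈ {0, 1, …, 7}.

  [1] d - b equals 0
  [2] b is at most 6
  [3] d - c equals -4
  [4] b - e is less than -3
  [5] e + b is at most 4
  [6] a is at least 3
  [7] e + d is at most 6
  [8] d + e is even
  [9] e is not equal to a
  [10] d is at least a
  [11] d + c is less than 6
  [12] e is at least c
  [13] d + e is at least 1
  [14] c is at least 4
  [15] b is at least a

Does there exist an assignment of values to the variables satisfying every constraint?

Unsatisfiable

From constraints 12 and 14: e ≥ c ≥ 4. From constraints 6 and 10: d ≥ a ≥ 3. Hence e + d ≥ 7. But constraint 7 requires e + d ≤ 6, and 6 < 7. Contradiction.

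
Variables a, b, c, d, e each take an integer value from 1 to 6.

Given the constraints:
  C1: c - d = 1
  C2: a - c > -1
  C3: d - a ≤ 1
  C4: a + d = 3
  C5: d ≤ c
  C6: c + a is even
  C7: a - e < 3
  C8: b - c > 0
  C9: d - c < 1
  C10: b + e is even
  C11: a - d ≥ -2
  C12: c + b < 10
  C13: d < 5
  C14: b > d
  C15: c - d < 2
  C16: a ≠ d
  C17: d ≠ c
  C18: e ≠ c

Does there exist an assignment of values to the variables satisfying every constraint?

The assignment a = 2, b = 5, c = 2, d = 1, e = 1 works:
  constraint 1 holds since c - d = 1.
  constraint 2 holds since a - c = 0.
The rest check out directly.

Satisfiable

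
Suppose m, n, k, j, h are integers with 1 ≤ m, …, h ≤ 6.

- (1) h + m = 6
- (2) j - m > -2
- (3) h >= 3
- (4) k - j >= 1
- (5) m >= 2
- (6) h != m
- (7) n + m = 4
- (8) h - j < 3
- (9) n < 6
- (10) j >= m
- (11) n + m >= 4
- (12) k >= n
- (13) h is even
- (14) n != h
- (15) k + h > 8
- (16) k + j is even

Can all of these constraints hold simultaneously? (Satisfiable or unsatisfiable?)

Try m = 2, n = 2, k = 6, j = 2, h = 4.
Check constraint 1: h + m = 6; constraint 2: j - m = 0. The remaining constraints are straightforward to verify.

Satisfiable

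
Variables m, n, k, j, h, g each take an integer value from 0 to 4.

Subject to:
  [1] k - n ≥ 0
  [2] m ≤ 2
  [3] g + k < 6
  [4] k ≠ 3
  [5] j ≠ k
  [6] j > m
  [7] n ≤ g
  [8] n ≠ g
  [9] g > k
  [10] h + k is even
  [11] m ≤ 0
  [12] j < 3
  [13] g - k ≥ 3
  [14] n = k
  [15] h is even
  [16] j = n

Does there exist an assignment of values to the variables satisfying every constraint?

From constraints 14 and 16, j = n = k, so j = k. But constraint 5 says j ≠ k. Contradiction.

Unsatisfiable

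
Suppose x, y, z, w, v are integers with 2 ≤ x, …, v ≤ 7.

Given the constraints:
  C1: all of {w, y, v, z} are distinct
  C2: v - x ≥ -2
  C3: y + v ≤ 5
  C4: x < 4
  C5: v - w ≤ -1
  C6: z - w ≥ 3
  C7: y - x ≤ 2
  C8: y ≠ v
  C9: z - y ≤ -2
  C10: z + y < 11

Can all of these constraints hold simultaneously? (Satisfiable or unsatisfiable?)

Constraints 2, 5, 6, 7, and 9 give v − x ≥ -2, x − y ≥ -2, y − z ≥ 2, z − w ≥ 3, w − v ≥ 1.
Adding all 5 inequalities: the left sides telescope to 0, and the right sides sum to (-2) + (-2) + 2 + 3 + 1 = 2. So 0 ≥ 2, which is false.

Unsatisfiable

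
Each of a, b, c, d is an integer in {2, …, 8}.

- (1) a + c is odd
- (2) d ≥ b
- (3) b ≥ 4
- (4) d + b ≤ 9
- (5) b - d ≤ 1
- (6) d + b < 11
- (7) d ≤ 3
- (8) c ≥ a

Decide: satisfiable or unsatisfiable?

From constraint 3: b ≥ 4. From constraints 2 and 7: b ≤ d and d ≤ 3, so b ≤ 3. But 3 < 4, so no value of b works.

Unsatisfiable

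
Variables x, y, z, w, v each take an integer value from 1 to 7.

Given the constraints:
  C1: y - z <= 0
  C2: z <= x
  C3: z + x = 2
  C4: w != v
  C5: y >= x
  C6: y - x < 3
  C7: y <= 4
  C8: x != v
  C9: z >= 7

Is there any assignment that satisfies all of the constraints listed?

From constraints 2 and 9: x ≥ z and z ≥ 7, so x ≥ 7. From constraints 5 and 7: x ≤ y and y ≤ 4, so x ≤ 4. But 4 < 7, so no value of x works.

Unsatisfiable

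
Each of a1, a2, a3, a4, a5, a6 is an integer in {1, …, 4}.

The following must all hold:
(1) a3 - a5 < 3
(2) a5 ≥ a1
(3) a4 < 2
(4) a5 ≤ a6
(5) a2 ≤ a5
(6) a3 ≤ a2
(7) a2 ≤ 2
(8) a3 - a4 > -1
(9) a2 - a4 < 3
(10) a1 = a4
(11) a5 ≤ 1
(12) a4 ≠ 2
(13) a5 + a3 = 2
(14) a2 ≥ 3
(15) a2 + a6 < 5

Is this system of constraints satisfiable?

From constraints 5 and 14: a5 ≥ a2 and a2 ≥ 3, so a5 ≥ 3. From constraint 11: a5 ≤ 1. But 1 < 3, so no value of a5 works.

Unsatisfiable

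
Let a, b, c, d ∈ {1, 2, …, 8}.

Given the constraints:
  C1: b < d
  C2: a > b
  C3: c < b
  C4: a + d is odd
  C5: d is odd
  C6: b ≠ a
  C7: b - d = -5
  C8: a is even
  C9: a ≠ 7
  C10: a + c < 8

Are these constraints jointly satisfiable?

Satisfiable

One satisfying assignment is a = 6, b = 2, c = 1, d = 7.
For the less obvious constraints — constraint 4: a + d = 13 is odd; constraint 7: b - d = -5; constraint 10: a + c = 7 — and the others hold by inspection.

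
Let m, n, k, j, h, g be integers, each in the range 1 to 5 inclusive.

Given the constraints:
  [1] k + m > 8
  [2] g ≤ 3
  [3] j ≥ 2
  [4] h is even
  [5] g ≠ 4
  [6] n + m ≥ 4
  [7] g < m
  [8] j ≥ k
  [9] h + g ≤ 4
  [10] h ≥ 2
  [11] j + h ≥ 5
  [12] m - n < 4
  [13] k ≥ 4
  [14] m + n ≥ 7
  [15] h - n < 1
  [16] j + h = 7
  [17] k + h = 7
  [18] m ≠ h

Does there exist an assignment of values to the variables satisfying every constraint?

Satisfiable

Take m = 4, n = 3, k = 5, j = 5, h = 2, g = 1. Then constraint 1: k + m = 9; constraint 6: n + m = 7; constraint 9: h + g = 3, and every other listed constraint is also met.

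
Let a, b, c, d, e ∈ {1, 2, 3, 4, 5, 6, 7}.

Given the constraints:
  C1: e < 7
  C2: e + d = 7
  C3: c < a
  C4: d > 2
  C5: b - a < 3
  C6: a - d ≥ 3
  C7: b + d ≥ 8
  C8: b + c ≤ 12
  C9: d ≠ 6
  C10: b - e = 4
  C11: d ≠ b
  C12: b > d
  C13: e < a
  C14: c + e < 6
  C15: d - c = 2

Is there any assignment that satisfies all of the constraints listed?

Satisfiable

One satisfying assignment is a = 7, b = 7, c = 2, d = 4, e = 3.
For the less obvious constraints — constraint 2: e + d = 7; constraint 5: b - a = 0 — and the others hold by inspection.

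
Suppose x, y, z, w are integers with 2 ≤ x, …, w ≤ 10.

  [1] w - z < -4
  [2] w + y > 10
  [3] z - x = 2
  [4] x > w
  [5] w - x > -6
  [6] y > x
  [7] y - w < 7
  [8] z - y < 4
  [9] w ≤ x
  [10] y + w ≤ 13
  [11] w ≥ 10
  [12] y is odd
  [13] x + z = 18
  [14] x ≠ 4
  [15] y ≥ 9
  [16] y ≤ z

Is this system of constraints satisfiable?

From constraints 9 and 11: x ≥ w ≥ 10. From constraints 15 and 16: z ≥ y ≥ 9. Hence x + z ≥ 19. But constraint 13 requires x + z = 18, and 18 < 19. Contradiction.

Unsatisfiable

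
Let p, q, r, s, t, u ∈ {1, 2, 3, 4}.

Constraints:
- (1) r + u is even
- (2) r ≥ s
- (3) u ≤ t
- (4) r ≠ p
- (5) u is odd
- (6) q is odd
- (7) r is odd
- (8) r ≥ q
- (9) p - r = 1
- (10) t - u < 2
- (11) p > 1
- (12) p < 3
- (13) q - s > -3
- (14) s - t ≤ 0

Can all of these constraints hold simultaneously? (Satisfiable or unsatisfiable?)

One satisfying assignment is p = 2, q = 1, r = 1, s = 1, t = 4, u = 3.
For the less obvious constraints — constraint 9: p - r = 1; constraint 10: t - u = 1; constraint 13: q - s = 0 — and the others hold by inspection.

Satisfiable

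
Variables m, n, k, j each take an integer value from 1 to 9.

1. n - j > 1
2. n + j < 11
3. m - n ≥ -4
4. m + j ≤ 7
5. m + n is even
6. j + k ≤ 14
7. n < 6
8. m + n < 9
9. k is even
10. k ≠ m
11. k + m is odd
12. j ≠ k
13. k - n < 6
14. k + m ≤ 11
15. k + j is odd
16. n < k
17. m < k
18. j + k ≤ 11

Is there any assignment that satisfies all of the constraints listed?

Satisfiable

Try m = 1, n = 5, k = 8, j = 3.
Check constraint 1: n - j = 2; constraint 2: n + j = 8. The remaining constraints are straightforward to verify.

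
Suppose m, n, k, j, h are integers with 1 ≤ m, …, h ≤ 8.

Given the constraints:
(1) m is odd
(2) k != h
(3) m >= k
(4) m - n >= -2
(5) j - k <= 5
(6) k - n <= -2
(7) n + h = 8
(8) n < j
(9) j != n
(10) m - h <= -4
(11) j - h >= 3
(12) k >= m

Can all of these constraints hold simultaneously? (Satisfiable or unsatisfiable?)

Unsatisfiable

Constraints 4, 5, 6, 10, and 11 give n − k ≥ 2, k − j ≥ -5, j − h ≥ 3, h − m ≥ 4, m − n ≥ -2.
Adding all 5 inequalities: the left sides telescope to 0, and the right sides sum to 2 + (-5) + 3 + 4 + (-2) = 2. So 0 ≥ 2, which is false.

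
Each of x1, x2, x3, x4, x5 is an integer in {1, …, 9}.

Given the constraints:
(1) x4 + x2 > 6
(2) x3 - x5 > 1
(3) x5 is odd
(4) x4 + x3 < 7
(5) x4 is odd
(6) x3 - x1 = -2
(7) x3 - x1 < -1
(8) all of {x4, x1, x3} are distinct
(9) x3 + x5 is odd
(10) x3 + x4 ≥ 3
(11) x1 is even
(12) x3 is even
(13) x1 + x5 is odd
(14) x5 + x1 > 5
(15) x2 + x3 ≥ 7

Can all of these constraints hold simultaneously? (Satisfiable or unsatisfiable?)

The assignment x1 = 6, x2 = 6, x3 = 4, x4 = 1, x5 = 1 works:
  constraint 1 holds since x4 + x2 = 7.
  constraint 2 holds since x3 - x5 = 3.
The rest check out directly.

Satisfiable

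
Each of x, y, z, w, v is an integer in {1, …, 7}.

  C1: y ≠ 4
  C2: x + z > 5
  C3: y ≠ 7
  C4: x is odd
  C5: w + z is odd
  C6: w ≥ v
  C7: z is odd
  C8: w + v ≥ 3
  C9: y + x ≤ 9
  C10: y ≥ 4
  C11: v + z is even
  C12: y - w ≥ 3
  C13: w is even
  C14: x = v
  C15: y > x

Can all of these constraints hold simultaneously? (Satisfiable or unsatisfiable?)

Satisfiable

Setting (x, y, z, w, v) = (1, 5, 7, 2, 1) satisfies everything: constraint 2: x + z = 8; constraint 8: w + v = 3, and the others follow.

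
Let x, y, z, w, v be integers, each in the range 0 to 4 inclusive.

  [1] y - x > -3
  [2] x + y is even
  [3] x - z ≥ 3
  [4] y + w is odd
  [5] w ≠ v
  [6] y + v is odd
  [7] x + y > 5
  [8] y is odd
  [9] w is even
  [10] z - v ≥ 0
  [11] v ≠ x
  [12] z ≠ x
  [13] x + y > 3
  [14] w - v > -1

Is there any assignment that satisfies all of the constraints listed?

Satisfiable

The assignment x = 3, y = 3, z = 0, w = 2, v = 0 works:
  constraint 1 holds since y - x = 0.
  constraint 3 holds since x - z = 3.
The rest check out directly.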